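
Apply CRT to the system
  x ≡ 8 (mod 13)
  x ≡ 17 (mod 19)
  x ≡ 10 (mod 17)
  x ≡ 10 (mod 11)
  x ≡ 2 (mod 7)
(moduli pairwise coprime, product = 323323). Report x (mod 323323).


Product of moduli M = 13 · 19 · 17 · 11 · 7 = 323323.
Merge one congruence at a time:
  Start: x ≡ 8 (mod 13).
  Combine with x ≡ 17 (mod 19); new modulus lcm = 247.
    Write x = 8 + 13·t and substitute into x ≡ 17 (mod 19): 13·t ≡ 17 − 8 = 9 (mod 19).
    The inverse of 13 mod 19 is 3 (since 13·3 = 39 = 2·19 + 1), so t ≡ 3·9 = 27 ≡ 8 (mod 19).
    Then x = 8 + 13·8 = 112, valid modulo lcm(13, 19) = 247: x ≡ 112 (mod 247).
  Combine with x ≡ 10 (mod 17); new modulus lcm = 4199.
    Write x = 112 + 247·t and substitute into x ≡ 10 (mod 17): 247·t ≡ 10 − 112 = -102 (mod 17).
    Reduce coefficients mod 17: 9·t ≡ 0 (mod 17).
    The inverse of 9 mod 17 is 2 (since 9·2 = 18 = 1·17 + 1), so t ≡ 2·0 = 0 ≡ 0 (mod 17).
    Then x = 112 + 247·0 = 112, valid modulo lcm(247, 17) = 4199: x ≡ 112 (mod 4199).
  Combine with x ≡ 10 (mod 11); new modulus lcm = 46189.
    Write x = 112 + 4199·t and substitute into x ≡ 10 (mod 11): 4199·t ≡ 10 − 112 = -102 (mod 11).
    Reduce coefficients mod 11: 8·t ≡ 8 (mod 11).
    The inverse of 8 mod 11 is 7 (since 8·7 = 56 = 5·11 + 1), so t ≡ 7·8 = 56 ≡ 1 (mod 11).
    Then x = 112 + 4199·1 = 4311, valid modulo lcm(4199, 11) = 46189: x ≡ 4311 (mod 46189).
  Combine with x ≡ 2 (mod 7); new modulus lcm = 323323.
    Write x = 4311 + 46189·t and substitute into x ≡ 2 (mod 7): 46189·t ≡ 2 − 4311 = -4309 (mod 7).
    Reduce coefficients mod 7: 3·t ≡ 3 (mod 7).
    The inverse of 3 mod 7 is 5 (since 3·5 = 15 = 2·7 + 1), so t ≡ 5·3 = 15 ≡ 1 (mod 7).
    Then x = 4311 + 46189·1 = 50500, valid modulo lcm(46189, 7) = 323323: x ≡ 50500 (mod 323323).
Verify against each original: 50500 mod 13 = 8, 50500 mod 19 = 17, 50500 mod 17 = 10, 50500 mod 11 = 10, 50500 mod 7 = 2.

x ≡ 50500 (mod 323323).


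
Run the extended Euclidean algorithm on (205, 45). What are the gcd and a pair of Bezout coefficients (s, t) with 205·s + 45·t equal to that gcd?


Euclidean algorithm on (205, 45) — divide until remainder is 0:
  205 = 4 · 45 + 25
  45 = 1 · 25 + 20
  25 = 1 · 20 + 5
  20 = 4 · 5 + 0
gcd(205, 45) = 5.
Track Bezout coefficients alongside the remainders: start with r₀ = 205 = a·1 + b·0 (s = 1, t = 0) and r₁ = 45 = a·0 + b·1 (s = 0, t = 1); each new remainder r_{k+1} = r_{k-1} − q_k·r_k inherits s_{k+1} = s_{k-1} − q_k·s_k, t_{k+1} = t_{k-1} − q_k·t_k, so r_k = a·s_k + b·t_k at every step:
  q = 4: r = 25, s = 1 − 4·0 = 1, t = 0 − 4·1 = -4  (check: 205·1 + 45·(-4) = 25)
  q = 1: r = 20, s = 0 − 1·1 = -1, t = 1 − 1·(-4) = 5  (check: 205·(-1) + 45·5 = 20)
  q = 1: r = 5, s = 1 − 1·(-1) = 2, t = -4 − 1·5 = -9  (check: 205·2 + 45·(-9) = 5)
The row with r = 5 (the gcd) gives the Bezout coefficients s = 2, t = -9.
Result: 205 · (2) + 45 · (-9) = 5.

gcd(205, 45) = 5; s = 2, t = -9 (check: 205·2 + 45·(-9) = 5).


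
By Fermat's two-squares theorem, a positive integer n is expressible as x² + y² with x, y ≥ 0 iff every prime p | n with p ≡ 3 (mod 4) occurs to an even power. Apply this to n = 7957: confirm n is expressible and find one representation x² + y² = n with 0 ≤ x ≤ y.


Step 1: Factor n = 7957 = 73 · 109.
Step 2: Check the mod-4 condition on each prime factor: 73 ≡ 1 (mod 4), exponent 1; 109 ≡ 1 (mod 4), exponent 1.
All primes ≡ 3 (mod 4) appear to even exponent (or don't appear), so by the two-squares theorem n IS expressible as a sum of two squares.
Step 3: Build a representation. Here n = 73 · 109 is a product of primes ≡ 1 (mod 4). Each prime p ≡ 1 (mod 4) is itself a sum of two squares; find a² by testing p − a² for a perfect square:
  73: 73 − 1² = 72, 73 − 2² = 69, 73 − 3² = 64 = 8² ⇒ 73 = 3² + 8².
  109: 109 − 1² = 108, 109 − 2² = 105, 109 − 3² = 100 = 10² ⇒ 109 = 3² + 10².
  Combine using the Brahmagupta–Fibonacci identity (a² + b²)(c² + d²) = (ac − bd)² + (ad + bc)² = (ac + bd)² + (ad − bc)²:
  73 · 109 = 7957: from (3² + 8²)(3² + 10²), take (3·3 − 8·10, 3·10 + 8·3) = (9 − 80, 30 + 24) = (-71, 54); dropping signs (only squares matter) gives (71, 54); check 71² + 54² = 5041 + 2916 = 7957 ✓.
Step 4: Order so x ≤ y and verify: 54² + 71² = 2916 + 5041 = 7957 = n. ✓

n = 7957 = 54² + 71² (one valid representation with x ≤ y).


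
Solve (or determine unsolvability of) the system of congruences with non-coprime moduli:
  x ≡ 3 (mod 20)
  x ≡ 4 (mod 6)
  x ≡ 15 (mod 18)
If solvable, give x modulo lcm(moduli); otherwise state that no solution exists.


Moduli 20, 6, 18 are not pairwise coprime, so CRT works modulo lcm(m_i) when all pairwise compatibility conditions hold.
Pairwise compatibility: gcd(m_i, m_j) must divide a_i - a_j for every pair.
Merge one congruence at a time:
  Start: x ≡ 3 (mod 20).
  Combine with x ≡ 4 (mod 6): gcd(20, 6) = 2, and 4 - 3 = 1 is NOT divisible by 2.
    ⇒ system is inconsistent (no integer solution).

No solution (the system is inconsistent).


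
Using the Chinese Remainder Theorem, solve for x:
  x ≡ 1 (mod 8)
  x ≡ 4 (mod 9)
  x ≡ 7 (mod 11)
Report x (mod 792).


Moduli 8, 9, 11 are pairwise coprime; by CRT there is a unique solution modulo M = 8 · 9 · 11 = 792.
Solve pairwise, accumulating the modulus:
  Start with x ≡ 1 (mod 8).
  Combine with x ≡ 4 (mod 9): since gcd(8, 9) = 1, we get a unique residue mod 72.
    Write x = 1 + 8·t and substitute into x ≡ 4 (mod 9): 8·t ≡ 4 − 1 = 3 (mod 9).
    The inverse of 8 mod 9 is 8 (since 8·8 = 64 = 7·9 + 1), so t ≡ 8·3 = 24 ≡ 6 (mod 9).
    Then x = 1 + 8·6 = 49, valid modulo lcm(8, 9) = 72: x ≡ 49 (mod 72).
  Combine with x ≡ 7 (mod 11): since gcd(72, 11) = 1, we get a unique residue mod 792.
    Write x = 49 + 72·t and substitute into x ≡ 7 (mod 11): 72·t ≡ 7 − 49 = -42 (mod 11).
    Reduce coefficients mod 11: 6·t ≡ 2 (mod 11).
    The inverse of 6 mod 11 is 2 (since 6·2 = 12 = 1·11 + 1), so t ≡ 2·2 = 4 ≡ 4 (mod 11).
    Then x = 49 + 72·4 = 337, valid modulo lcm(72, 11) = 792: x ≡ 337 (mod 792).
Verify: 337 mod 8 = 1 ✓, 337 mod 9 = 4 ✓, 337 mod 11 = 7 ✓.

x ≡ 337 (mod 792).


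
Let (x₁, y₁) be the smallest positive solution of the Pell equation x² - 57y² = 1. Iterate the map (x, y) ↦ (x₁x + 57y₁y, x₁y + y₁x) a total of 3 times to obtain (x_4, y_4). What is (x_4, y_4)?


Step 1: Find the fundamental solution (x₁, y₁) of x² - 57y² = 1.
  Expand √57 as a continued fraction. a₀ = ⌊√57⌋ = 7; iterate m_{k+1} = d_k·a_k − m_k, d_{k+1} = (57 − m_{k+1}²)/d_k, a_{k+1} = ⌊(a₀ + m_{k+1})/d_{k+1}⌋ (starting m₀ = 0, d₀ = 1), with convergents p_k = a_k·p_{k-1} + p_{k-2}, q_k = a_k·q_{k-1} + q_{k-2} (p₋₁ = 1, q₋₁ = 0):
  k = 0: a₀ = 7; p₀/q₀ = 7/1; p₀² − 57·q₀² = 49 − 57 = -8.
  k = 1: m = 7, d = 8, a = ⌊(7 + 7)/8⌋ = 1; p/q = (1·7 + 1)/(1·1 + 0) = 8/1; p² − 57·q² = 64 − 57 = 7.
  k = 2: m = 1, d = 7, a = ⌊(7 + 1)/7⌋ = 1; p/q = (1·8 + 7)/(1·1 + 1) = 15/2; p² − 57·q² = 225 − 228 = -3.
  k = 3: m = 6, d = 3, a = ⌊(7 + 6)/3⌋ = 4; p/q = (4·15 + 8)/(4·2 + 1) = 68/9; p² − 57·q² = 4624 − 4617 = 7.
  k = 4: m = 6, d = 7, a = ⌊(7 + 6)/7⌋ = 1; p/q = (1·68 + 15)/(1·9 + 2) = 83/11; p² − 57·q² = 6889 − 6897 = -8.
  k = 5: m = 1, d = 8, a = ⌊(7 + 1)/8⌋ = 1; p/q = (1·83 + 68)/(1·11 + 9) = 151/20; p² − 57·q² = 22801 − 22800 = 1.
  The first convergent with p² − 57·q² = 1 gives the fundamental solution (x₁, y₁) = (151, 20).
Step 2: Apply the recurrence (x_{n+1}, y_{n+1}) = (x₁x_n + 57y₁y_n, x₁y_n + y₁x_n) repeatedly.
  From (x_1, y_1) = (151, 20): x_2 = 151·151 + 57·20·20 = 45601; y_2 = 151·20 + 20·151 = 6040.
  From (x_2, y_2) = (45601, 6040): x_3 = 151·45601 + 57·20·6040 = 13771351; y_3 = 151·6040 + 20·45601 = 1824060.
  From (x_3, y_3) = (13771351, 1824060): x_4 = 151·13771351 + 57·20·1824060 = 4158902401; y_4 = 151·1824060 + 20·13771351 = 550860080.
Step 3: Verify x_4² - 57·y_4² = 17296469181043564801 - 17296469181043564800 = 1 (should be 1). ✓

(x_1, y_1) = (151, 20); (x_4, y_4) = (4158902401, 550860080).


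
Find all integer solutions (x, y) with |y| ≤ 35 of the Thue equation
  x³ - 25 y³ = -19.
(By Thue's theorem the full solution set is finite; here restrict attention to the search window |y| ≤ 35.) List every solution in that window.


The equation is x³ - 25y³ = -19. For fixed y, x³ = 25·y³ − 19, so a solution requires the RHS to be a perfect cube.
Strategy: iterate y from -35 to 35, compute RHS = 25·y³ − 19, and check whether it is a (positive or negative) perfect cube.
Check small values of y:
  y = 0: RHS = -19 is not a perfect cube.
  y = 1: RHS = 6 is not a perfect cube.
  y = -1: RHS = -44 is not a perfect cube.
  y = 2: RHS = 181 is not a perfect cube.
  y = -2: RHS = -219 is not a perfect cube.
  y = 3: RHS = 656 is not a perfect cube.
  y = -3: RHS = -694 is not a perfect cube.
Continuing the search up to |y| = 35 finds no solutions either.
No (x, y) in the scanned range satisfies the equation.

No integer solutions with |y| ≤ 35.


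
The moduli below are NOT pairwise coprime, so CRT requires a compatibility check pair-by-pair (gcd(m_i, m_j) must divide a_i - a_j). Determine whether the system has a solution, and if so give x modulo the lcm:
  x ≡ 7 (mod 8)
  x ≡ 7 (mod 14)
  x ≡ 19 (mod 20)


Moduli 8, 14, 20 are not pairwise coprime, so CRT works modulo lcm(m_i) when all pairwise compatibility conditions hold.
Pairwise compatibility: gcd(m_i, m_j) must divide a_i - a_j for every pair.
Merge one congruence at a time:
  Start: x ≡ 7 (mod 8).
  Combine with x ≡ 7 (mod 14): gcd(8, 14) = 2; 7 - 7 = 0, which IS divisible by 2, so compatible.
    Write x = 7 + 8·t and substitute into x ≡ 7 (mod 14): 8·t ≡ 7 − 7 = 0 (mod 14).
    Divide the congruence (and modulus) by g = 2: 4·t ≡ 0 (mod 7).
    The inverse of 4 mod 7 is 2 (since 4·2 = 8 = 1·7 + 1), so t ≡ 2·0 = 0 ≡ 0 (mod 7).
    Then x = 7 + 8·0 = 7, valid modulo lcm(8, 14) = 56: x ≡ 7 (mod 56).
  Combine with x ≡ 19 (mod 20): gcd(56, 20) = 4; 19 - 7 = 12, which IS divisible by 4, so compatible.
    Write x = 7 + 56·t and substitute into x ≡ 19 (mod 20): 56·t ≡ 19 − 7 = 12 (mod 20).
    Divide the congruence (and modulus) by g = 4: 14·t ≡ 3 (mod 5).
    Reduce coefficients mod 5: 4·t ≡ 3 (mod 5).
    The inverse of 4 mod 5 is 4 (since 4·4 = 16 = 3·5 + 1), so t ≡ 4·3 = 12 ≡ 2 (mod 5).
    Then x = 7 + 56·2 = 119, valid modulo lcm(56, 20) = 280: x ≡ 119 (mod 280).
Verify: 119 mod 8 = 7, 119 mod 14 = 7, 119 mod 20 = 19.

x ≡ 119 (mod 280).


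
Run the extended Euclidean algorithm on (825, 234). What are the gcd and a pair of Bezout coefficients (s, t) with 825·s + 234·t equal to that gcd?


Euclidean algorithm on (825, 234) — divide until remainder is 0:
  825 = 3 · 234 + 123
  234 = 1 · 123 + 111
  123 = 1 · 111 + 12
  111 = 9 · 12 + 3
  12 = 4 · 3 + 0
gcd(825, 234) = 3.
Track Bezout coefficients alongside the remainders: start with r₀ = 825 = a·1 + b·0 (s = 1, t = 0) and r₁ = 234 = a·0 + b·1 (s = 0, t = 1); each new remainder r_{k+1} = r_{k-1} − q_k·r_k inherits s_{k+1} = s_{k-1} − q_k·s_k, t_{k+1} = t_{k-1} − q_k·t_k, so r_k = a·s_k + b·t_k at every step:
  q = 3: r = 123, s = 1 − 3·0 = 1, t = 0 − 3·1 = -3  (check: 825·1 + 234·(-3) = 123)
  q = 1: r = 111, s = 0 − 1·1 = -1, t = 1 − 1·(-3) = 4  (check: 825·(-1) + 234·4 = 111)
  q = 1: r = 12, s = 1 − 1·(-1) = 2, t = -3 − 1·4 = -7  (check: 825·2 + 234·(-7) = 12)
  q = 9: r = 3, s = -1 − 9·2 = -19, t = 4 − 9·(-7) = 67  (check: 825·(-19) + 234·67 = 3)
The row with r = 3 (the gcd) gives the Bezout coefficients s = -19, t = 67.
Result: 825 · (-19) + 234 · (67) = 3.

gcd(825, 234) = 3; s = -19, t = 67 (check: 825·(-19) + 234·67 = 3).


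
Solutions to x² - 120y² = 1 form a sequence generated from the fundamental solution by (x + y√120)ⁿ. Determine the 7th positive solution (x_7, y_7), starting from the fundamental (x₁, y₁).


Step 1: Find the fundamental solution (x₁, y₁) of x² - 120y² = 1.
  Expand √120 as a continued fraction. a₀ = ⌊√120⌋ = 10; iterate m_{k+1} = d_k·a_k − m_k, d_{k+1} = (120 − m_{k+1}²)/d_k, a_{k+1} = ⌊(a₀ + m_{k+1})/d_{k+1}⌋ (starting m₀ = 0, d₀ = 1), with convergents p_k = a_k·p_{k-1} + p_{k-2}, q_k = a_k·q_{k-1} + q_{k-2} (p₋₁ = 1, q₋₁ = 0):
  k = 0: a₀ = 10; p₀/q₀ = 10/1; p₀² − 120·q₀² = 100 − 120 = -20.
  k = 1: m = 10, d = 20, a = ⌊(10 + 10)/20⌋ = 1; p/q = (1·10 + 1)/(1·1 + 0) = 11/1; p² − 120·q² = 121 − 120 = 1.
  The first convergent with p² − 120·q² = 1 gives the fundamental solution (x₁, y₁) = (11, 1).
Step 2: Apply the recurrence (x_{n+1}, y_{n+1}) = (x₁x_n + 120y₁y_n, x₁y_n + y₁x_n) repeatedly.
  From (x_1, y_1) = (11, 1): x_2 = 11·11 + 120·1·1 = 241; y_2 = 11·1 + 1·11 = 22.
  From (x_2, y_2) = (241, 22): x_3 = 11·241 + 120·1·22 = 5291; y_3 = 11·22 + 1·241 = 483.
  From (x_3, y_3) = (5291, 483): x_4 = 11·5291 + 120·1·483 = 116161; y_4 = 11·483 + 1·5291 = 10604.
  From (x_4, y_4) = (116161, 10604): x_5 = 11·116161 + 120·1·10604 = 2550251; y_5 = 11·10604 + 1·116161 = 232805.
  From (x_5, y_5) = (2550251, 232805): x_6 = 11·2550251 + 120·1·232805 = 55989361; y_6 = 11·232805 + 1·2550251 = 5111106.
  From (x_6, y_6) = (55989361, 5111106): x_7 = 11·55989361 + 120·1·5111106 = 1229215691; y_7 = 11·5111106 + 1·55989361 = 112211527.
Step 3: Verify x_7² - 120·y_7² = 1510971215000607481 - 1510971215000607480 = 1 (should be 1). ✓

(x_1, y_1) = (11, 1); (x_7, y_7) = (1229215691, 112211527).


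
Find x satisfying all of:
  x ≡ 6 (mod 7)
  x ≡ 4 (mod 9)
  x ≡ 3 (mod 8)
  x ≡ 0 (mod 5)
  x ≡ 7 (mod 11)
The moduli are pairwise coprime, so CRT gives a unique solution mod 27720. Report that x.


Product of moduli M = 7 · 9 · 8 · 5 · 11 = 27720.
Merge one congruence at a time:
  Start: x ≡ 6 (mod 7).
  Combine with x ≡ 4 (mod 9); new modulus lcm = 63.
    Write x = 6 + 7·t and substitute into x ≡ 4 (mod 9): 7·t ≡ 4 − 6 = -2 (mod 9).
    Reduce coefficients mod 9: 7·t ≡ 7 (mod 9).
    The inverse of 7 mod 9 is 4 (since 7·4 = 28 = 3·9 + 1), so t ≡ 4·7 = 28 ≡ 1 (mod 9).
    Then x = 6 + 7·1 = 13, valid modulo lcm(7, 9) = 63: x ≡ 13 (mod 63).
  Combine with x ≡ 3 (mod 8); new modulus lcm = 504.
    Write x = 13 + 63·t and substitute into x ≡ 3 (mod 8): 63·t ≡ 3 − 13 = -10 (mod 8).
    Reduce coefficients mod 8: 7·t ≡ 6 (mod 8).
    The inverse of 7 mod 8 is 7 (since 7·7 = 49 = 6·8 + 1), so t ≡ 7·6 = 42 ≡ 2 (mod 8).
    Then x = 13 + 63·2 = 139, valid modulo lcm(63, 8) = 504: x ≡ 139 (mod 504).
  Combine with x ≡ 0 (mod 5); new modulus lcm = 2520.
    Write x = 139 + 504·t and substitute into x ≡ 0 (mod 5): 504·t ≡ 0 − 139 = -139 (mod 5).
    Reduce coefficients mod 5: 4·t ≡ 1 (mod 5).
    The inverse of 4 mod 5 is 4 (since 4·4 = 16 = 3·5 + 1), so t ≡ 4·1 = 4 ≡ 4 (mod 5).
    Then x = 139 + 504·4 = 2155, valid modulo lcm(504, 5) = 2520: x ≡ 2155 (mod 2520).
  Combine with x ≡ 7 (mod 11); new modulus lcm = 27720.
    Write x = 2155 + 2520·t and substitute into x ≡ 7 (mod 11): 2520·t ≡ 7 − 2155 = -2148 (mod 11).
    Reduce coefficients mod 11: 1·t ≡ 8 (mod 11).
    So t ≡ 8 (mod 11).
    Then x = 2155 + 2520·8 = 22315, valid modulo lcm(2520, 11) = 27720: x ≡ 22315 (mod 27720).
Verify against each original: 22315 mod 7 = 6, 22315 mod 9 = 4, 22315 mod 8 = 3, 22315 mod 5 = 0, 22315 mod 11 = 7.

x ≡ 22315 (mod 27720).


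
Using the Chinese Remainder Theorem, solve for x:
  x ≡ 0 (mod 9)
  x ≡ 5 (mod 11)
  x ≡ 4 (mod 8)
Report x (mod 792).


Moduli 9, 11, 8 are pairwise coprime; by CRT there is a unique solution modulo M = 9 · 11 · 8 = 792.
Solve pairwise, accumulating the modulus:
  Start with x ≡ 0 (mod 9).
  Combine with x ≡ 5 (mod 11): since gcd(9, 11) = 1, we get a unique residue mod 99.
    Write x = 0 + 9·t and substitute into x ≡ 5 (mod 11): 9·t ≡ 5 − 0 = 5 (mod 11).
    The inverse of 9 mod 11 is 5 (since 9·5 = 45 = 4·11 + 1), so t ≡ 5·5 = 25 ≡ 3 (mod 11).
    Then x = 0 + 9·3 = 27, valid modulo lcm(9, 11) = 99: x ≡ 27 (mod 99).
  Combine with x ≡ 4 (mod 8): since gcd(99, 8) = 1, we get a unique residue mod 792.
    Write x = 27 + 99·t and substitute into x ≡ 4 (mod 8): 99·t ≡ 4 − 27 = -23 (mod 8).
    Reduce coefficients mod 8: 3·t ≡ 1 (mod 8).
    The inverse of 3 mod 8 is 3 (since 3·3 = 9 = 1·8 + 1), so t ≡ 3·1 = 3 ≡ 3 (mod 8).
    Then x = 27 + 99·3 = 324, valid modulo lcm(99, 8) = 792: x ≡ 324 (mod 792).
Verify: 324 mod 9 = 0 ✓, 324 mod 11 = 5 ✓, 324 mod 8 = 4 ✓.

x ≡ 324 (mod 792).


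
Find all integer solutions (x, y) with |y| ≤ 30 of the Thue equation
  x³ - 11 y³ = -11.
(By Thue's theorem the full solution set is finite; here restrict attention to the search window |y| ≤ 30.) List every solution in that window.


The equation is x³ - 11y³ = -11. For fixed y, x³ = 11·y³ − 11, so a solution requires the RHS to be a perfect cube.
Strategy: iterate y from -30 to 30, compute RHS = 11·y³ − 11, and check whether it is a (positive or negative) perfect cube.
Check small values of y:
  y = 0: RHS = -11 is not a perfect cube.
  y = 1: RHS = 0 = (0)³ ⇒ x = 0 works.
  y = -1: RHS = -22 is not a perfect cube.
  y = 2: RHS = 77 is not a perfect cube.
  y = -2: RHS = -99 is not a perfect cube.
  y = 3: RHS = 286 is not a perfect cube.
  y = -3: RHS = -308 is not a perfect cube.
Continuing the search up to |y| = 30 finds no further solutions beyond those listed.
Collected solutions: (0, 1).

Solutions (with |y| ≤ 30): (0, 1).


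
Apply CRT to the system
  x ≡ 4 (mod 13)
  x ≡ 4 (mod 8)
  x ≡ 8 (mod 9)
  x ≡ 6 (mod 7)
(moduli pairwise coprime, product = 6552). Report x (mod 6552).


Product of moduli M = 13 · 8 · 9 · 7 = 6552.
Merge one congruence at a time:
  Start: x ≡ 4 (mod 13).
  Combine with x ≡ 4 (mod 8); new modulus lcm = 104.
    Write x = 4 + 13·t and substitute into x ≡ 4 (mod 8): 13·t ≡ 4 − 4 = 0 (mod 8).
    Reduce coefficients mod 8: 5·t ≡ 0 (mod 8).
    The inverse of 5 mod 8 is 5 (since 5·5 = 25 = 3·8 + 1), so t ≡ 5·0 = 0 ≡ 0 (mod 8).
    Then x = 4 + 13·0 = 4, valid modulo lcm(13, 8) = 104: x ≡ 4 (mod 104).
  Combine with x ≡ 8 (mod 9); new modulus lcm = 936.
    Write x = 4 + 104·t and substitute into x ≡ 8 (mod 9): 104·t ≡ 8 − 4 = 4 (mod 9).
    Reduce coefficients mod 9: 5·t ≡ 4 (mod 9).
    The inverse of 5 mod 9 is 2 (since 5·2 = 10 = 1·9 + 1), so t ≡ 2·4 = 8 ≡ 8 (mod 9).
    Then x = 4 + 104·8 = 836, valid modulo lcm(104, 9) = 936: x ≡ 836 (mod 936).
  Combine with x ≡ 6 (mod 7); new modulus lcm = 6552.
    Write x = 836 + 936·t and substitute into x ≡ 6 (mod 7): 936·t ≡ 6 − 836 = -830 (mod 7).
    Reduce coefficients mod 7: 5·t ≡ 3 (mod 7).
    The inverse of 5 mod 7 is 3 (since 5·3 = 15 = 2·7 + 1), so t ≡ 3·3 = 9 ≡ 2 (mod 7).
    Then x = 836 + 936·2 = 2708, valid modulo lcm(936, 7) = 6552: x ≡ 2708 (mod 6552).
Verify against each original: 2708 mod 13 = 4, 2708 mod 8 = 4, 2708 mod 9 = 8, 2708 mod 7 = 6.

x ≡ 2708 (mod 6552).


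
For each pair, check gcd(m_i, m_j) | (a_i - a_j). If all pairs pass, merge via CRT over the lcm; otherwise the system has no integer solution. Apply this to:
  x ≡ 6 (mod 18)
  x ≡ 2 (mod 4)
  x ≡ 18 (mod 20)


Moduli 18, 4, 20 are not pairwise coprime, so CRT works modulo lcm(m_i) when all pairwise compatibility conditions hold.
Pairwise compatibility: gcd(m_i, m_j) must divide a_i - a_j for every pair.
Merge one congruence at a time:
  Start: x ≡ 6 (mod 18).
  Combine with x ≡ 2 (mod 4): gcd(18, 4) = 2; 2 - 6 = -4, which IS divisible by 2, so compatible.
    Write x = 6 + 18·t and substitute into x ≡ 2 (mod 4): 18·t ≡ 2 − 6 = -4 (mod 4).
    Divide the congruence (and modulus) by g = 2: 9·t ≡ -2 (mod 2).
    Reduce coefficients mod 2: 1·t ≡ 0 (mod 2).
    So t ≡ 0 (mod 2).
    Then x = 6 + 18·0 = 6, valid modulo lcm(18, 4) = 36: x ≡ 6 (mod 36).
  Combine with x ≡ 18 (mod 20): gcd(36, 20) = 4; 18 - 6 = 12, which IS divisible by 4, so compatible.
    Write x = 6 + 36·t and substitute into x ≡ 18 (mod 20): 36·t ≡ 18 − 6 = 12 (mod 20).
    Divide the congruence (and modulus) by g = 4: 9·t ≡ 3 (mod 5).
    Reduce coefficients mod 5: 4·t ≡ 3 (mod 5).
    The inverse of 4 mod 5 is 4 (since 4·4 = 16 = 3·5 + 1), so t ≡ 4·3 = 12 ≡ 2 (mod 5).
    Then x = 6 + 36·2 = 78, valid modulo lcm(36, 20) = 180: x ≡ 78 (mod 180).
Verify: 78 mod 18 = 6, 78 mod 4 = 2, 78 mod 20 = 18.

x ≡ 78 (mod 180).


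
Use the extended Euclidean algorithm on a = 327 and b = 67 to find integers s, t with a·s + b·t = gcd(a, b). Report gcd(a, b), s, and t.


Euclidean algorithm on (327, 67) — divide until remainder is 0:
  327 = 4 · 67 + 59
  67 = 1 · 59 + 8
  59 = 7 · 8 + 3
  8 = 2 · 3 + 2
  3 = 1 · 2 + 1
  2 = 2 · 1 + 0
gcd(327, 67) = 1.
Track Bezout coefficients alongside the remainders: start with r₀ = 327 = a·1 + b·0 (s = 1, t = 0) and r₁ = 67 = a·0 + b·1 (s = 0, t = 1); each new remainder r_{k+1} = r_{k-1} − q_k·r_k inherits s_{k+1} = s_{k-1} − q_k·s_k, t_{k+1} = t_{k-1} − q_k·t_k, so r_k = a·s_k + b·t_k at every step:
  q = 4: r = 59, s = 1 − 4·0 = 1, t = 0 − 4·1 = -4  (check: 327·1 + 67·(-4) = 59)
  q = 1: r = 8, s = 0 − 1·1 = -1, t = 1 − 1·(-4) = 5  (check: 327·(-1) + 67·5 = 8)
  q = 7: r = 3, s = 1 − 7·(-1) = 8, t = -4 − 7·5 = -39  (check: 327·8 + 67·(-39) = 3)
  q = 2: r = 2, s = -1 − 2·8 = -17, t = 5 − 2·(-39) = 83  (check: 327·(-17) + 67·83 = 2)
  q = 1: r = 1, s = 8 − 1·(-17) = 25, t = -39 − 1·83 = -122  (check: 327·25 + 67·(-122) = 1)
The row with r = 1 (the gcd) gives the Bezout coefficients s = 25, t = -122.
Result: 327 · (25) + 67 · (-122) = 1.

gcd(327, 67) = 1; s = 25, t = -122 (check: 327·25 + 67·(-122) = 1).


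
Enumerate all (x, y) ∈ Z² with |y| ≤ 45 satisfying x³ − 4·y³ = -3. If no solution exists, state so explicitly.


The equation is x³ - 4y³ = -3. For fixed y, x³ = 4·y³ − 3, so a solution requires the RHS to be a perfect cube.
Strategy: iterate y from -45 to 45, compute RHS = 4·y³ − 3, and check whether it is a (positive or negative) perfect cube.
Check small values of y:
  y = 0: RHS = -3 is not a perfect cube.
  y = 1: RHS = 1 = (1)³ ⇒ x = 1 works.
  y = -1: RHS = -7 is not a perfect cube.
  y = 2: RHS = 29 is not a perfect cube.
  y = -2: RHS = -35 is not a perfect cube.
  y = 3: RHS = 105 is not a perfect cube.
  y = -3: RHS = -111 is not a perfect cube.
Continuing the search up to |y| = 45 finds no further solutions beyond those listed.
Collected solutions: (1, 1).

Solutions (with |y| ≤ 45): (1, 1).


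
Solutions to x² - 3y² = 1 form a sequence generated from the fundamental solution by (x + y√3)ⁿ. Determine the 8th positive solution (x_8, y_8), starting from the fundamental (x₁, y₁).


Step 1: Find the fundamental solution (x₁, y₁) of x² - 3y² = 1.
  Expand √3 as a continued fraction. a₀ = ⌊√3⌋ = 1; iterate m_{k+1} = d_k·a_k − m_k, d_{k+1} = (3 − m_{k+1}²)/d_k, a_{k+1} = ⌊(a₀ + m_{k+1})/d_{k+1}⌋ (starting m₀ = 0, d₀ = 1), with convergents p_k = a_k·p_{k-1} + p_{k-2}, q_k = a_k·q_{k-1} + q_{k-2} (p₋₁ = 1, q₋₁ = 0):
  k = 0: a₀ = 1; p₀/q₀ = 1/1; p₀² − 3·q₀² = 1 − 3 = -2.
  k = 1: m = 1, d = 2, a = ⌊(1 + 1)/2⌋ = 1; p/q = (1·1 + 1)/(1·1 + 0) = 2/1; p² − 3·q² = 4 − 3 = 1.
  The first convergent with p² − 3·q² = 1 gives the fundamental solution (x₁, y₁) = (2, 1).
Step 2: Apply the recurrence (x_{n+1}, y_{n+1}) = (x₁x_n + 3y₁y_n, x₁y_n + y₁x_n) repeatedly.
  From (x_1, y_1) = (2, 1): x_2 = 2·2 + 3·1·1 = 7; y_2 = 2·1 + 1·2 = 4.
  From (x_2, y_2) = (7, 4): x_3 = 2·7 + 3·1·4 = 26; y_3 = 2·4 + 1·7 = 15.
  From (x_3, y_3) = (26, 15): x_4 = 2·26 + 3·1·15 = 97; y_4 = 2·15 + 1·26 = 56.
  From (x_4, y_4) = (97, 56): x_5 = 2·97 + 3·1·56 = 362; y_5 = 2·56 + 1·97 = 209.
  From (x_5, y_5) = (362, 209): x_6 = 2·362 + 3·1·209 = 1351; y_6 = 2·209 + 1·362 = 780.
  From (x_6, y_6) = (1351, 780): x_7 = 2·1351 + 3·1·780 = 5042; y_7 = 2·780 + 1·1351 = 2911.
  From (x_7, y_7) = (5042, 2911): x_8 = 2·5042 + 3·1·2911 = 18817; y_8 = 2·2911 + 1·5042 = 10864.
Step 3: Verify x_8² - 3·y_8² = 354079489 - 354079488 = 1 (should be 1). ✓

(x_1, y_1) = (2, 1); (x_8, y_8) = (18817, 10864).


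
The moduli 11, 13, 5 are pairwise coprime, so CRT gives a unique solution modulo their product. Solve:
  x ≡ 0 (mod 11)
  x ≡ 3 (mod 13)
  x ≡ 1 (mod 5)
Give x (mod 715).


Moduli 11, 13, 5 are pairwise coprime; by CRT there is a unique solution modulo M = 11 · 13 · 5 = 715.
Solve pairwise, accumulating the modulus:
  Start with x ≡ 0 (mod 11).
  Combine with x ≡ 3 (mod 13): since gcd(11, 13) = 1, we get a unique residue mod 143.
    Write x = 0 + 11·t and substitute into x ≡ 3 (mod 13): 11·t ≡ 3 − 0 = 3 (mod 13).
    The inverse of 11 mod 13 is 6 (since 11·6 = 66 = 5·13 + 1), so t ≡ 6·3 = 18 ≡ 5 (mod 13).
    Then x = 0 + 11·5 = 55, valid modulo lcm(11, 13) = 143: x ≡ 55 (mod 143).
  Combine with x ≡ 1 (mod 5): since gcd(143, 5) = 1, we get a unique residue mod 715.
    Write x = 55 + 143·t and substitute into x ≡ 1 (mod 5): 143·t ≡ 1 − 55 = -54 (mod 5).
    Reduce coefficients mod 5: 3·t ≡ 1 (mod 5).
    The inverse of 3 mod 5 is 2 (since 3·2 = 6 = 1·5 + 1), so t ≡ 2·1 = 2 ≡ 2 (mod 5).
    Then x = 55 + 143·2 = 341, valid modulo lcm(143, 5) = 715: x ≡ 341 (mod 715).
Verify: 341 mod 11 = 0 ✓, 341 mod 13 = 3 ✓, 341 mod 5 = 1 ✓.

x ≡ 341 (mod 715).


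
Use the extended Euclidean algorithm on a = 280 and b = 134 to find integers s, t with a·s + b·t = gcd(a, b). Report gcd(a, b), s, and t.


Euclidean algorithm on (280, 134) — divide until remainder is 0:
  280 = 2 · 134 + 12
  134 = 11 · 12 + 2
  12 = 6 · 2 + 0
gcd(280, 134) = 2.
Track Bezout coefficients alongside the remainders: start with r₀ = 280 = a·1 + b·0 (s = 1, t = 0) and r₁ = 134 = a·0 + b·1 (s = 0, t = 1); each new remainder r_{k+1} = r_{k-1} − q_k·r_k inherits s_{k+1} = s_{k-1} − q_k·s_k, t_{k+1} = t_{k-1} − q_k·t_k, so r_k = a·s_k + b·t_k at every step:
  q = 2: r = 12, s = 1 − 2·0 = 1, t = 0 − 2·1 = -2  (check: 280·1 + 134·(-2) = 12)
  q = 11: r = 2, s = 0 − 11·1 = -11, t = 1 − 11·(-2) = 23  (check: 280·(-11) + 134·23 = 2)
The row with r = 2 (the gcd) gives the Bezout coefficients s = -11, t = 23.
Result: 280 · (-11) + 134 · (23) = 2.

gcd(280, 134) = 2; s = -11, t = 23 (check: 280·(-11) + 134·23 = 2).


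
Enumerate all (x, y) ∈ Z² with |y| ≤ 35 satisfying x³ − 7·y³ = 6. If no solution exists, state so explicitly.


The equation is x³ - 7y³ = 6. For fixed y, x³ = 7·y³ + 6, so a solution requires the RHS to be a perfect cube.
Strategy: iterate y from -35 to 35, compute RHS = 7·y³ + 6, and check whether it is a (positive or negative) perfect cube.
Check small values of y:
  y = 0: RHS = 6 is not a perfect cube.
  y = 1: RHS = 13 is not a perfect cube.
  y = -1: RHS = -1 = (-1)³ ⇒ x = -1 works.
  y = 2: RHS = 62 is not a perfect cube.
  y = -2: RHS = -50 is not a perfect cube.
  y = 3: RHS = 195 is not a perfect cube.
  y = -3: RHS = -183 is not a perfect cube.
Continuing the search up to |y| = 35 finds no further solutions beyond those listed.
Collected solutions: (-1, -1).

Solutions (with |y| ≤ 35): (-1, -1).


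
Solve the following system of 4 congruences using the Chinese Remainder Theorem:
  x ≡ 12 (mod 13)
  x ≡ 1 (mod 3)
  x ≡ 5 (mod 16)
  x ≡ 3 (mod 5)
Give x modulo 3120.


Product of moduli M = 13 · 3 · 16 · 5 = 3120.
Merge one congruence at a time:
  Start: x ≡ 12 (mod 13).
  Combine with x ≡ 1 (mod 3); new modulus lcm = 39.
    Write x = 12 + 13·t and substitute into x ≡ 1 (mod 3): 13·t ≡ 1 − 12 = -11 (mod 3).
    Reduce coefficients mod 3: 1·t ≡ 1 (mod 3).
    So t ≡ 1 (mod 3).
    Then x = 12 + 13·1 = 25, valid modulo lcm(13, 3) = 39: x ≡ 25 (mod 39).
  Combine with x ≡ 5 (mod 16); new modulus lcm = 624.
    Write x = 25 + 39·t and substitute into x ≡ 5 (mod 16): 39·t ≡ 5 − 25 = -20 (mod 16).
    Reduce coefficients mod 16: 7·t ≡ 12 (mod 16).
    The inverse of 7 mod 16 is 7 (since 7·7 = 49 = 3·16 + 1), so t ≡ 7·12 = 84 ≡ 4 (mod 16).
    Then x = 25 + 39·4 = 181, valid modulo lcm(39, 16) = 624: x ≡ 181 (mod 624).
  Combine with x ≡ 3 (mod 5); new modulus lcm = 3120.
    Write x = 181 + 624·t and substitute into x ≡ 3 (mod 5): 624·t ≡ 3 − 181 = -178 (mod 5).
    Reduce coefficients mod 5: 4·t ≡ 2 (mod 5).
    The inverse of 4 mod 5 is 4 (since 4·4 = 16 = 3·5 + 1), so t ≡ 4·2 = 8 ≡ 3 (mod 5).
    Then x = 181 + 624·3 = 2053, valid modulo lcm(624, 5) = 3120: x ≡ 2053 (mod 3120).
Verify against each original: 2053 mod 13 = 12, 2053 mod 3 = 1, 2053 mod 16 = 5, 2053 mod 5 = 3.

x ≡ 2053 (mod 3120).


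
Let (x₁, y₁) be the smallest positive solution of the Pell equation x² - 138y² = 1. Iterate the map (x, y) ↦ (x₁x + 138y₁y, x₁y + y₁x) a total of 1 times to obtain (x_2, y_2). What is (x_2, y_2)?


Step 1: Find the fundamental solution (x₁, y₁) of x² - 138y² = 1.
  Expand √138 as a continued fraction. a₀ = ⌊√138⌋ = 11; iterate m_{k+1} = d_k·a_k − m_k, d_{k+1} = (138 − m_{k+1}²)/d_k, a_{k+1} = ⌊(a₀ + m_{k+1})/d_{k+1}⌋ (starting m₀ = 0, d₀ = 1), with convergents p_k = a_k·p_{k-1} + p_{k-2}, q_k = a_k·q_{k-1} + q_{k-2} (p₋₁ = 1, q₋₁ = 0):
  k = 0: a₀ = 11; p₀/q₀ = 11/1; p₀² − 138·q₀² = 121 − 138 = -17.
  k = 1: m = 11, d = 17, a = ⌊(11 + 11)/17⌋ = 1; p/q = (1·11 + 1)/(1·1 + 0) = 12/1; p² − 138·q² = 144 − 138 = 6.
  k = 2: m = 6, d = 6, a = ⌊(11 + 6)/6⌋ = 2; p/q = (2·12 + 11)/(2·1 + 1) = 35/3; p² − 138·q² = 1225 − 1242 = -17.
  k = 3: m = 6, d = 17, a = ⌊(11 + 6)/17⌋ = 1; p/q = (1·35 + 12)/(1·3 + 1) = 47/4; p² − 138·q² = 2209 − 2208 = 1.
  The first convergent with p² − 138·q² = 1 gives the fundamental solution (x₁, y₁) = (47, 4).
Step 2: Apply the recurrence (x_{n+1}, y_{n+1}) = (x₁x_n + 138y₁y_n, x₁y_n + y₁x_n) repeatedly.
  From (x_1, y_1) = (47, 4): x_2 = 47·47 + 138·4·4 = 4417; y_2 = 47·4 + 4·47 = 376.
Step 3: Verify x_2² - 138·y_2² = 19509889 - 19509888 = 1 (should be 1). ✓

(x_1, y_1) = (47, 4); (x_2, y_2) = (4417, 376).


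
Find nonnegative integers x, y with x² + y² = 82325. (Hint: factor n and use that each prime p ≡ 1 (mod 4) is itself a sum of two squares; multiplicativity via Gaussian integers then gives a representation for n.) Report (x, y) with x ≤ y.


Step 1: Factor n = 82325 = 5^2 · 37 · 89.
Step 2: Check the mod-4 condition on each prime factor: 5 ≡ 1 (mod 4), exponent 2; 37 ≡ 1 (mod 4), exponent 1; 89 ≡ 1 (mod 4), exponent 1.
All primes ≡ 3 (mod 4) appear to even exponent (or don't appear), so by the two-squares theorem n IS expressible as a sum of two squares.
Step 3: Build a representation. Group n = k² · m with k = 5 and m = 37 · 89 = 3293 (a product of primes ≡ 1 (mod 4)); a representation of m scales to one of n via (k·x)² + (k·y)² = k²(x² + y²). Each prime p ≡ 1 (mod 4) is itself a sum of two squares; find a² by testing p − a² for a perfect square:
  37: 37 − 1² = 36 = 6² ⇒ 37 = 1² + 6².
  89: 89 − 1² = 88, 89 − 2² = 85, 89 − 3² = 80, 89 − 4² = 73, 89 − 5² = 64 = 8² ⇒ 89 = 5² + 8².
  Combine using the Brahmagupta–Fibonacci identity (a² + b²)(c² + d²) = (ac − bd)² + (ad + bc)² = (ac + bd)² + (ad − bc)²:
  37 · 89 = 3293: from (1² + 6²)(5² + 8²), take (1·5 − 6·8, 1·8 + 6·5) = (5 − 48, 8 + 30) = (-43, 38); dropping signs (only squares matter) gives (43, 38); check 43² + 38² = 1849 + 1444 = 3293 ✓.
  Scale by k = 5: (5·43, 5·38) = (215, 190).
Step 4: Order so x ≤ y and verify: 190² + 215² = 36100 + 46225 = 82325 = n. ✓

n = 82325 = 190² + 215² (one valid representation with x ≤ y).


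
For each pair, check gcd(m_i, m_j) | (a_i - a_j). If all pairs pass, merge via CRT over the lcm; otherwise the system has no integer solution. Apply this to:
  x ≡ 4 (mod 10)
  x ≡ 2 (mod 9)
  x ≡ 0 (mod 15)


Moduli 10, 9, 15 are not pairwise coprime, so CRT works modulo lcm(m_i) when all pairwise compatibility conditions hold.
Pairwise compatibility: gcd(m_i, m_j) must divide a_i - a_j for every pair.
Merge one congruence at a time:
  Start: x ≡ 4 (mod 10).
  Combine with x ≡ 2 (mod 9): gcd(10, 9) = 1; 2 - 4 = -2, which IS divisible by 1, so compatible.
    Write x = 4 + 10·t and substitute into x ≡ 2 (mod 9): 10·t ≡ 2 − 4 = -2 (mod 9).
    Reduce coefficients mod 9: 1·t ≡ 7 (mod 9).
    So t ≡ 7 (mod 9).
    Then x = 4 + 10·7 = 74, valid modulo lcm(10, 9) = 90: x ≡ 74 (mod 90).
  Combine with x ≡ 0 (mod 15): gcd(90, 15) = 15, and 0 - 74 = -74 is NOT divisible by 15.
    ⇒ system is inconsistent (no integer solution).

No solution (the system is inconsistent).


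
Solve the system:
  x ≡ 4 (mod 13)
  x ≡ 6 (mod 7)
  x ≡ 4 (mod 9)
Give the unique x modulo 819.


Moduli 13, 7, 9 are pairwise coprime; by CRT there is a unique solution modulo M = 13 · 7 · 9 = 819.
Solve pairwise, accumulating the modulus:
  Start with x ≡ 4 (mod 13).
  Combine with x ≡ 6 (mod 7): since gcd(13, 7) = 1, we get a unique residue mod 91.
    Write x = 4 + 13·t and substitute into x ≡ 6 (mod 7): 13·t ≡ 6 − 4 = 2 (mod 7).
    Reduce coefficients mod 7: 6·t ≡ 2 (mod 7).
    The inverse of 6 mod 7 is 6 (since 6·6 = 36 = 5·7 + 1), so t ≡ 6·2 = 12 ≡ 5 (mod 7).
    Then x = 4 + 13·5 = 69, valid modulo lcm(13, 7) = 91: x ≡ 69 (mod 91).
  Combine with x ≡ 4 (mod 9): since gcd(91, 9) = 1, we get a unique residue mod 819.
    Write x = 69 + 91·t and substitute into x ≡ 4 (mod 9): 91·t ≡ 4 − 69 = -65 (mod 9).
    Reduce coefficients mod 9: 1·t ≡ 7 (mod 9).
    So t ≡ 7 (mod 9).
    Then x = 69 + 91·7 = 706, valid modulo lcm(91, 9) = 819: x ≡ 706 (mod 819).
Verify: 706 mod 13 = 4 ✓, 706 mod 7 = 6 ✓, 706 mod 9 = 4 ✓.

x ≡ 706 (mod 819).


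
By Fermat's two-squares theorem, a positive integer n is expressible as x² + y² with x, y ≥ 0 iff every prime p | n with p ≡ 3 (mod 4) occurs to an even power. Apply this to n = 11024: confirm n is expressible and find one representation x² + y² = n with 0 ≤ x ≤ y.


Step 1: Factor n = 11024 = 2^4 · 13 · 53.
Step 2: Check the mod-4 condition on each prime factor: 2 = 2 (special); 13 ≡ 1 (mod 4), exponent 1; 53 ≡ 1 (mod 4), exponent 1.
All primes ≡ 3 (mod 4) appear to even exponent (or don't appear), so by the two-squares theorem n IS expressible as a sum of two squares.
Step 3: Build a representation. Group n = k² · m with k = 4 and m = 13 · 53 = 689 (a product of primes ≡ 1 (mod 4)); a representation of m scales to one of n via (k·x)² + (k·y)² = k²(x² + y²). Each prime p ≡ 1 (mod 4) is itself a sum of two squares; find a² by testing p − a² for a perfect square:
  13: 13 − 1² = 12, 13 − 2² = 9 = 3² ⇒ 13 = 2² + 3².
  53: 53 − 1² = 52, 53 − 2² = 49 = 7² ⇒ 53 = 2² + 7².
  Combine using the Brahmagupta–Fibonacci identity (a² + b²)(c² + d²) = (ac − bd)² + (ad + bc)² = (ac + bd)² + (ad − bc)²:
  13 · 53 = 689: from (2² + 3²)(2² + 7²), take (2·2 − 3·7, 2·7 + 3·2) = (4 − 21, 14 + 6) = (-17, 20); dropping signs (only squares matter) gives (17, 20); check 17² + 20² = 289 + 400 = 689 ✓.
  Scale by k = 4: (4·17, 4·20) = (68, 80).
Step 4: Order so x ≤ y and verify: 68² + 80² = 4624 + 6400 = 11024 = n. ✓

n = 11024 = 68² + 80² (one valid representation with x ≤ y).


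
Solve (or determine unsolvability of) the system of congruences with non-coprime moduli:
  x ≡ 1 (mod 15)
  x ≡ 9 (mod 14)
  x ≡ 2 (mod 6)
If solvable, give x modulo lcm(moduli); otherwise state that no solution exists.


Moduli 15, 14, 6 are not pairwise coprime, so CRT works modulo lcm(m_i) when all pairwise compatibility conditions hold.
Pairwise compatibility: gcd(m_i, m_j) must divide a_i - a_j for every pair.
Merge one congruence at a time:
  Start: x ≡ 1 (mod 15).
  Combine with x ≡ 9 (mod 14): gcd(15, 14) = 1; 9 - 1 = 8, which IS divisible by 1, so compatible.
    Write x = 1 + 15·t and substitute into x ≡ 9 (mod 14): 15·t ≡ 9 − 1 = 8 (mod 14).
    Reduce coefficients mod 14: 1·t ≡ 8 (mod 14).
    So t ≡ 8 (mod 14).
    Then x = 1 + 15·8 = 121, valid modulo lcm(15, 14) = 210: x ≡ 121 (mod 210).
  Combine with x ≡ 2 (mod 6): gcd(210, 6) = 6, and 2 - 121 = -119 is NOT divisible by 6.
    ⇒ system is inconsistent (no integer solution).

No solution (the system is inconsistent).


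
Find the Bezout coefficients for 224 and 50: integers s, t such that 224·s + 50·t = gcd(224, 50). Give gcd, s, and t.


Euclidean algorithm on (224, 50) — divide until remainder is 0:
  224 = 4 · 50 + 24
  50 = 2 · 24 + 2
  24 = 12 · 2 + 0
gcd(224, 50) = 2.
Track Bezout coefficients alongside the remainders: start with r₀ = 224 = a·1 + b·0 (s = 1, t = 0) and r₁ = 50 = a·0 + b·1 (s = 0, t = 1); each new remainder r_{k+1} = r_{k-1} − q_k·r_k inherits s_{k+1} = s_{k-1} − q_k·s_k, t_{k+1} = t_{k-1} − q_k·t_k, so r_k = a·s_k + b·t_k at every step:
  q = 4: r = 24, s = 1 − 4·0 = 1, t = 0 − 4·1 = -4  (check: 224·1 + 50·(-4) = 24)
  q = 2: r = 2, s = 0 − 2·1 = -2, t = 1 − 2·(-4) = 9  (check: 224·(-2) + 50·9 = 2)
The row with r = 2 (the gcd) gives the Bezout coefficients s = -2, t = 9.
Result: 224 · (-2) + 50 · (9) = 2.

gcd(224, 50) = 2; s = -2, t = 9 (check: 224·(-2) + 50·9 = 2).


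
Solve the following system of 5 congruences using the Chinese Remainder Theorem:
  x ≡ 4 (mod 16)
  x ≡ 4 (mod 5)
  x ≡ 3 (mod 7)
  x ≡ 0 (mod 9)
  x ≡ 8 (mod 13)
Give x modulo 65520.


Product of moduli M = 16 · 5 · 7 · 9 · 13 = 65520.
Merge one congruence at a time:
  Start: x ≡ 4 (mod 16).
  Combine with x ≡ 4 (mod 5); new modulus lcm = 80.
    Write x = 4 + 16·t and substitute into x ≡ 4 (mod 5): 16·t ≡ 4 − 4 = 0 (mod 5).
    Reduce coefficients mod 5: 1·t ≡ 0 (mod 5).
    So t ≡ 0 (mod 5).
    Then x = 4 + 16·0 = 4, valid modulo lcm(16, 5) = 80: x ≡ 4 (mod 80).
  Combine with x ≡ 3 (mod 7); new modulus lcm = 560.
    Write x = 4 + 80·t and substitute into x ≡ 3 (mod 7): 80·t ≡ 3 − 4 = -1 (mod 7).
    Reduce coefficients mod 7: 3·t ≡ 6 (mod 7).
    The inverse of 3 mod 7 is 5 (since 3·5 = 15 = 2·7 + 1), so t ≡ 5·6 = 30 ≡ 2 (mod 7).
    Then x = 4 + 80·2 = 164, valid modulo lcm(80, 7) = 560: x ≡ 164 (mod 560).
  Combine with x ≡ 0 (mod 9); new modulus lcm = 5040.
    Write x = 164 + 560·t and substitute into x ≡ 0 (mod 9): 560·t ≡ 0 − 164 = -164 (mod 9).
    Reduce coefficients mod 9: 2·t ≡ 7 (mod 9).
    The inverse of 2 mod 9 is 5 (since 2·5 = 10 = 1·9 + 1), so t ≡ 5·7 = 35 ≡ 8 (mod 9).
    Then x = 164 + 560·8 = 4644, valid modulo lcm(560, 9) = 5040: x ≡ 4644 (mod 5040).
  Combine with x ≡ 8 (mod 13); new modulus lcm = 65520.
    Write x = 4644 + 5040·t and substitute into x ≡ 8 (mod 13): 5040·t ≡ 8 − 4644 = -4636 (mod 13).
    Reduce coefficients mod 13: 9·t ≡ 5 (mod 13).
    The inverse of 9 mod 13 is 3 (since 9·3 = 27 = 2·13 + 1), so t ≡ 3·5 = 15 ≡ 2 (mod 13).
    Then x = 4644 + 5040·2 = 14724, valid modulo lcm(5040, 13) = 65520: x ≡ 14724 (mod 65520).
Verify against each original: 14724 mod 16 = 4, 14724 mod 5 = 4, 14724 mod 7 = 3, 14724 mod 9 = 0, 14724 mod 13 = 8.

x ≡ 14724 (mod 65520).


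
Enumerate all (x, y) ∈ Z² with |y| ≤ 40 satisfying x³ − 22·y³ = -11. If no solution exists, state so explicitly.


The equation is x³ - 22y³ = -11. For fixed y, x³ = 22·y³ − 11, so a solution requires the RHS to be a perfect cube.
Strategy: iterate y from -40 to 40, compute RHS = 22·y³ − 11, and check whether it is a (positive or negative) perfect cube.
Check small values of y:
  y = 0: RHS = -11 is not a perfect cube.
  y = 1: RHS = 11 is not a perfect cube.
  y = -1: RHS = -33 is not a perfect cube.
  y = 2: RHS = 165 is not a perfect cube.
  y = -2: RHS = -187 is not a perfect cube.
  y = 3: RHS = 583 is not a perfect cube.
  y = -3: RHS = -605 is not a perfect cube.
Continuing the search up to |y| = 40 finds no solutions either.
No (x, y) in the scanned range satisfies the equation.

No integer solutions with |y| ≤ 40.
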